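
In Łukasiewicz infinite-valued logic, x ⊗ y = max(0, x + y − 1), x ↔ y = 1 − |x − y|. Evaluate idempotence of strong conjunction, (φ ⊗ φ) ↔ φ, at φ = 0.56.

φ ⊗ φ = max(0, 0.56 + 0.56 − 1) = max(0, 0.12) = 0.12
(φ ⊗ φ) ↔ φ = 1 − |0.12 − 0.56| = 1 − 0.44 = 0.56
(The value 0.56 < 1 shows this instance is not satisfied; fails in Ł∞ since a ⊗ a = max(0, 2a−1) ≠ a in general.)

0.56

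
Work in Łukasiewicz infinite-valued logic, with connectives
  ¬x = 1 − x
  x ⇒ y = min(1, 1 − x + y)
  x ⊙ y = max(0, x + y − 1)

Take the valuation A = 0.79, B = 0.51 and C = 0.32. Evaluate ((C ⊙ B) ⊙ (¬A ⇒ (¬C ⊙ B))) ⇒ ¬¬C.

1.00

C ⊙ B = max(0, 0.32 + 0.51 − 1) = max(0, -0.17) = 0.00
¬A = 1 − 0.79 = 0.21
¬C = 1 − 0.32 = 0.68
¬C ⊙ B = max(0, 0.68 + 0.51 − 1) = max(0, 0.19) = 0.19
¬A ⇒ (¬C ⊙ B) = min(1, 1 − 0.21 + 0.19) = min(1, 0.98) = 0.98
(C ⊙ B) ⊙ (¬A ⇒ (¬C ⊙ B)) = max(0, 0.00 + 0.98 − 1) = max(0, -0.02) = 0.00
¬¬C = 1 − 0.68 = 0.32
((C ⊙ B) ⊙ (¬A ⇒ (¬C ⊙ B))) ⇒ ¬¬C = min(1, 1 − 0.00 + 0.32) = min(1, 1.32) = 1.00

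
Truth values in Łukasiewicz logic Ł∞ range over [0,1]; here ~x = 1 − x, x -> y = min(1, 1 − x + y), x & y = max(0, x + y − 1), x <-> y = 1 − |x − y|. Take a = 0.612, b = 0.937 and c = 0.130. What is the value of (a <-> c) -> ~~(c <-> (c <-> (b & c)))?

0.675

a <-> c = 1 − |0.612 − 0.130| = 1 − 0.482 = 0.518
b & c = max(0, 0.937 + 0.130 − 1) = max(0, 0.067) = 0.067
c <-> (b & c) = 1 − |0.130 − 0.067| = 1 − 0.063 = 0.937
c <-> (c <-> (b & c)) = 1 − |0.130 − 0.937| = 1 − 0.807 = 0.193
~(c <-> (c <-> (b & c))) = 1 − 0.193 = 0.807
~~(c <-> (c <-> (b & c))) = 1 − 0.807 = 0.193
(a <-> c) -> ~~(c <-> (c <-> (b & c))) = min(1, 1 − 0.518 + 0.193) = min(1, 0.675) = 0.675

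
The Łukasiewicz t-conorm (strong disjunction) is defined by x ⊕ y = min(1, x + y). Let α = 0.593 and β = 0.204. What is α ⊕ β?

α ⊕ β = min(1, 0.593 + 0.204) = min(1, 0.797) = 0.797
For comparison, the Gödel t-conorm max(x, y) would give 0.593.

0.797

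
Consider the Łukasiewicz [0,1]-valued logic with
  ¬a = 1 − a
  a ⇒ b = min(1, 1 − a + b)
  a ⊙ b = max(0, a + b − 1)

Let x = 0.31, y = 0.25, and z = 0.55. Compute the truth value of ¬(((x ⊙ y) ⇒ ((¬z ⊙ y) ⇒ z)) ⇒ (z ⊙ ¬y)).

0.70

x ⊙ y = max(0, 0.31 + 0.25 − 1) = max(0, -0.44) = 0.00
¬z = 1 − 0.55 = 0.45
¬z ⊙ y = max(0, 0.45 + 0.25 − 1) = max(0, -0.30) = 0.00
(¬z ⊙ y) ⇒ z = min(1, 1 − 0.00 + 0.55) = min(1, 1.55) = 1.00
(x ⊙ y) ⇒ ((¬z ⊙ y) ⇒ z) = min(1, 1 − 0.00 + 1.00) = min(1, 2.00) = 1.00
¬y = 1 − 0.25 = 0.75
z ⊙ ¬y = max(0, 0.55 + 0.75 − 1) = max(0, 0.30) = 0.30
((x ⊙ y) ⇒ ((¬z ⊙ y) ⇒ z)) ⇒ (z ⊙ ¬y) = min(1, 1 − 1.00 + 0.30) = min(1, 0.30) = 0.30
¬(((x ⊙ y) ⇒ ((¬z ⊙ y) ⇒ z)) ⇒ (z ⊙ ¬y)) = 1 − 0.30 = 0.70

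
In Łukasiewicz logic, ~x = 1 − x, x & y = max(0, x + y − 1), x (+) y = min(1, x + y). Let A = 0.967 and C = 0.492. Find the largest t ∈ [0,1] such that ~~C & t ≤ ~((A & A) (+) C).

~C = 1 − 0.492 = 0.508
~~C = 1 − 0.508 = 0.492
So the left factor is ~~C = 0.492.
A & A = max(0, 0.967 + 0.967 − 1) = max(0, 0.934) = 0.934
(A & A) (+) C = min(1, 0.934 + 0.492) = min(1, 1.426) = 1.000
~((A & A) (+) C) = 1 − 1.000 = 0.000
So the right-hand bound is ~((A & A) (+) C) = 0.000.
The residuum of the Łukasiewicz t-norm gives the supremum: min(1, 1 − 0.492 + 0.000).
1 − 0.492 + 0.000 = 0.508, so t = min(1, 0.508) = 0.508.
Check: 0.492 & 0.508 = max(0, 0.000) = 0.000 ≤ 0.000.

0.508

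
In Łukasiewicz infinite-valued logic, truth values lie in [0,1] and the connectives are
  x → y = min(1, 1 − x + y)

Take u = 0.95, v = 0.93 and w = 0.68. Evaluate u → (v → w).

0.80

v → w = min(1, 1 − 0.93 + 0.68) = min(1, 0.75) = 0.75
u → (v → w) = min(1, 1 − 0.95 + 0.75) = min(1, 0.80) = 0.80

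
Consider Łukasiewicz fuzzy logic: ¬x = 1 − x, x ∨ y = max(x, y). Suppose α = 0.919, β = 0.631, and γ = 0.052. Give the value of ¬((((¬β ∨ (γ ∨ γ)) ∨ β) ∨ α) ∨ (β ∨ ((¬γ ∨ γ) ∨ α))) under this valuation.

¬β = 1 − 0.631 = 0.369
γ ∨ γ = max(0.052, 0.052) = 0.052
¬β ∨ (γ ∨ γ) = max(0.369, 0.052) = 0.369
(¬β ∨ (γ ∨ γ)) ∨ β = max(0.369, 0.631) = 0.631
((¬β ∨ (γ ∨ γ)) ∨ β) ∨ α = max(0.631, 0.919) = 0.919
¬γ = 1 − 0.052 = 0.948
¬γ ∨ γ = max(0.948, 0.052) = 0.948
(¬γ ∨ γ) ∨ α = max(0.948, 0.919) = 0.948
β ∨ ((¬γ ∨ γ) ∨ α) = max(0.631, 0.948) = 0.948
(((¬β ∨ (γ ∨ γ)) ∨ β) ∨ α) ∨ (β ∨ ((¬γ ∨ γ) ∨ α)) = max(0.919, 0.948) = 0.948
¬((((¬β ∨ (γ ∨ γ)) ∨ β) ∨ α) ∨ (β ∨ ((¬γ ∨ γ) ∨ α))) = 1 − 0.948 = 0.052

0.052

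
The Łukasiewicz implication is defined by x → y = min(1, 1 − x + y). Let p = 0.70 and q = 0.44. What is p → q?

0.74

p → q = min(1, 1 − 0.70 + 0.44) = min(1, 0.74) = 0.74
For comparison, the Gödel implication (1 if x ≤ y else y) would give 0.44.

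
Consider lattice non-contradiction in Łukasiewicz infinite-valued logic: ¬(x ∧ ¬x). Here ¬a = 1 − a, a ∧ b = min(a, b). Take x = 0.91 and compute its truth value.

¬x = 1 − 0.91 = 0.09
x ∧ ¬x = min(0.91, 0.09) = 0.09
¬(x ∧ ¬x) = 1 − 0.09 = 0.91
(The value 0.91 < 1 shows this instance is not satisfied; not a Ł∞-tautology — its value is 1 − min(a, 1−a).)

0.91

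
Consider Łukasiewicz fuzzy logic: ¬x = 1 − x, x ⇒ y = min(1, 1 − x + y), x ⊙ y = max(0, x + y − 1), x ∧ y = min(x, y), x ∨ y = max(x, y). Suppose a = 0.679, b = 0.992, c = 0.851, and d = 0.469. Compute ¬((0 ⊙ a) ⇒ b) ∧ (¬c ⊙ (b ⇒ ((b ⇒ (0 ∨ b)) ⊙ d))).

0 ⊙ a = max(0, 0.000 + 0.679 − 1) = max(0, -0.321) = 0.000
(0 ⊙ a) ⇒ b = min(1, 1 − 0.000 + 0.992) = min(1, 1.992) = 1.000
¬((0 ⊙ a) ⇒ b) = 1 − 1.000 = 0.000
¬c = 1 − 0.851 = 0.149
0 ∨ b = max(0.000, 0.992) = 0.992
b ⇒ (0 ∨ b) = min(1, 1 − 0.992 + 0.992) = min(1, 1.000) = 1.000
(b ⇒ (0 ∨ b)) ⊙ d = max(0, 1.000 + 0.469 − 1) = max(0, 0.469) = 0.469
b ⇒ ((b ⇒ (0 ∨ b)) ⊙ d) = min(1, 1 − 0.992 + 0.469) = min(1, 0.477) = 0.477
¬c ⊙ (b ⇒ ((b ⇒ (0 ∨ b)) ⊙ d)) = max(0, 0.149 + 0.477 − 1) = max(0, -0.374) = 0.000
¬((0 ⊙ a) ⇒ b) ∧ (¬c ⊙ (b ⇒ ((b ⇒ (0 ∨ b)) ⊙ d))) = min(0.000, 0.000) = 0.000

0.000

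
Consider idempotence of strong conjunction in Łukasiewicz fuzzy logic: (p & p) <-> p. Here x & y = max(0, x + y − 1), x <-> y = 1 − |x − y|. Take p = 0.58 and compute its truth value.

0.58

p & p = max(0, 0.58 + 0.58 − 1) = max(0, 0.16) = 0.16
(p & p) <-> p = 1 − |0.16 − 0.58| = 1 − 0.42 = 0.58
(The value 0.58 < 1 shows this instance is not satisfied; fails in Ł∞ since a ⊗ a = max(0, 2a−1) ≠ a in general.)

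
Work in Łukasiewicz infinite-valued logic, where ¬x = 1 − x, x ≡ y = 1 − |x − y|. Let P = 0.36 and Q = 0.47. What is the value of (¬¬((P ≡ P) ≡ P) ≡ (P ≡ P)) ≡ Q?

0.89

P ≡ P = 1 − |0.36 − 0.36| = 1 − 0.00 = 1.00
(P ≡ P) ≡ P = 1 − |1.00 − 0.36| = 1 − 0.64 = 0.36
¬((P ≡ P) ≡ P) = 1 − 0.36 = 0.64
¬¬((P ≡ P) ≡ P) = 1 − 0.64 = 0.36
¬¬((P ≡ P) ≡ P) ≡ (P ≡ P) = 1 − |0.36 − 1.00| = 1 − 0.64 = 0.36
(¬¬((P ≡ P) ≡ P) ≡ (P ≡ P)) ≡ Q = 1 − |0.36 − 0.47| = 1 − 0.11 = 0.89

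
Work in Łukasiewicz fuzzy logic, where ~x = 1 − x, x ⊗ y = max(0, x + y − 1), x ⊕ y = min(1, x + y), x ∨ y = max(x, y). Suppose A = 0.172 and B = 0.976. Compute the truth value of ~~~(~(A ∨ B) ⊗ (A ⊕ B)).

0.976

A ∨ B = max(0.172, 0.976) = 0.976
~(A ∨ B) = 1 − 0.976 = 0.024
A ⊕ B = min(1, 0.172 + 0.976) = min(1, 1.148) = 1.000
~(A ∨ B) ⊗ (A ⊕ B) = max(0, 0.024 + 1.000 − 1) = max(0, 0.024) = 0.024
~(~(A ∨ B) ⊗ (A ⊕ B)) = 1 − 0.024 = 0.976
~~(~(A ∨ B) ⊗ (A ⊕ B)) = 1 − 0.976 = 0.024
~~~(~(A ∨ B) ⊗ (A ⊕ B)) = 1 − 0.024 = 0.976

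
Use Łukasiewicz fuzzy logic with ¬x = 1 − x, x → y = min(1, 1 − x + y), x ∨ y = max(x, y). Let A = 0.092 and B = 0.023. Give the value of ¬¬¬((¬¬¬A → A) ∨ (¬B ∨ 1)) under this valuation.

0.000

¬A = 1 − 0.092 = 0.908
¬¬A = 1 − 0.908 = 0.092
¬¬¬A = 1 − 0.092 = 0.908
¬¬¬A → A = min(1, 1 − 0.908 + 0.092) = min(1, 0.184) = 0.184
¬B = 1 − 0.023 = 0.977
¬B ∨ 1 = max(0.977, 1.000) = 1.000
(¬¬¬A → A) ∨ (¬B ∨ 1) = max(0.184, 1.000) = 1.000
¬((¬¬¬A → A) ∨ (¬B ∨ 1)) = 1 − 1.000 = 0.000
¬¬((¬¬¬A → A) ∨ (¬B ∨ 1)) = 1 − 0.000 = 1.000
¬¬¬((¬¬¬A → A) ∨ (¬B ∨ 1)) = 1 − 1.000 = 0.000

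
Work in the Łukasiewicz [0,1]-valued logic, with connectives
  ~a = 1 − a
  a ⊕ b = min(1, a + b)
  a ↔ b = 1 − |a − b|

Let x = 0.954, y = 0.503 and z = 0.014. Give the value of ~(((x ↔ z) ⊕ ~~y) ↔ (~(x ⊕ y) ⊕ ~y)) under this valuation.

x ↔ z = 1 − |0.954 − 0.014| = 1 − 0.940 = 0.060
~y = 1 − 0.503 = 0.497
~~y = 1 − 0.497 = 0.503
(x ↔ z) ⊕ ~~y = min(1, 0.060 + 0.503) = min(1, 0.563) = 0.563
x ⊕ y = min(1, 0.954 + 0.503) = min(1, 1.457) = 1.000
~(x ⊕ y) = 1 − 1.000 = 0.000
~(x ⊕ y) ⊕ ~y = min(1, 0.000 + 0.497) = min(1, 0.497) = 0.497
((x ↔ z) ⊕ ~~y) ↔ (~(x ⊕ y) ⊕ ~y) = 1 − |0.563 − 0.497| = 1 − 0.066 = 0.934
~(((x ↔ z) ⊕ ~~y) ↔ (~(x ⊕ y) ⊕ ~y)) = 1 − 0.934 = 0.066

0.066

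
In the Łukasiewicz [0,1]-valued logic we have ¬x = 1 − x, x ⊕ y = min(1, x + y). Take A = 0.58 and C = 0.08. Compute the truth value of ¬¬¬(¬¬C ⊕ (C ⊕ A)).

¬C = 1 − 0.08 = 0.92
¬¬C = 1 − 0.92 = 0.08
C ⊕ A = min(1, 0.08 + 0.58) = min(1, 0.66) = 0.66
¬¬C ⊕ (C ⊕ A) = min(1, 0.08 + 0.66) = min(1, 0.74) = 0.74
¬(¬¬C ⊕ (C ⊕ A)) = 1 − 0.74 = 0.26
¬¬(¬¬C ⊕ (C ⊕ A)) = 1 − 0.26 = 0.74
¬¬¬(¬¬C ⊕ (C ⊕ A)) = 1 − 0.74 = 0.26

0.26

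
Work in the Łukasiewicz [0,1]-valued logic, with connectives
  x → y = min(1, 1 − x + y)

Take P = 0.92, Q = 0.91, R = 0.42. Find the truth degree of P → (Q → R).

Q → R = min(1, 1 − 0.91 + 0.42) = min(1, 0.51) = 0.51
P → (Q → R) = min(1, 1 − 0.92 + 0.51) = min(1, 0.59) = 0.59

0.59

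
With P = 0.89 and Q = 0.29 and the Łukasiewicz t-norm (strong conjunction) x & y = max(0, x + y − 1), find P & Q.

0.18

P & Q = max(0, 0.89 + 0.29 − 1) = max(0, 0.18) = 0.18
For comparison, the Gödel (minimum) t-norm min(x, y) would give 0.29.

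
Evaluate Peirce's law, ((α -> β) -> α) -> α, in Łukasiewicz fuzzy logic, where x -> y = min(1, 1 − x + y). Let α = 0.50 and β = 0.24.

0.74

α -> β = min(1, 1 − 0.50 + 0.24) = min(1, 0.74) = 0.74
(α -> β) -> α = min(1, 1 − 0.74 + 0.50) = min(1, 0.76) = 0.76
((α -> β) -> α) -> α = min(1, 1 − 0.76 + 0.50) = min(1, 0.74) = 0.74
(The value 0.74 < 1 shows this instance is not satisfied; not a Ł∞-tautology in general.)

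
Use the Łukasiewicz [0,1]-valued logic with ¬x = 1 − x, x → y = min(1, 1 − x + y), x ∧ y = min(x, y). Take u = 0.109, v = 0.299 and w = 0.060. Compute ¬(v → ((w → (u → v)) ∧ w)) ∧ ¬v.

u → v = min(1, 1 − 0.109 + 0.299) = min(1, 1.190) = 1.000
w → (u → v) = min(1, 1 − 0.060 + 1.000) = min(1, 1.940) = 1.000
(w → (u → v)) ∧ w = min(1.000, 0.060) = 0.060
v → ((w → (u → v)) ∧ w) = min(1, 1 − 0.299 + 0.060) = min(1, 0.761) = 0.761
¬(v → ((w → (u → v)) ∧ w)) = 1 − 0.761 = 0.239
¬v = 1 − 0.299 = 0.701
¬(v → ((w → (u → v)) ∧ w)) ∧ ¬v = min(0.239, 0.701) = 0.239

0.239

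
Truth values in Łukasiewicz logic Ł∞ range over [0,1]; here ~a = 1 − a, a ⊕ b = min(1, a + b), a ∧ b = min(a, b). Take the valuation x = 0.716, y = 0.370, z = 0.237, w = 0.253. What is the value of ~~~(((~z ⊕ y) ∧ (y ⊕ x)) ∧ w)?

~z = 1 − 0.237 = 0.763
~z ⊕ y = min(1, 0.763 + 0.370) = min(1, 1.133) = 1.000
y ⊕ x = min(1, 0.370 + 0.716) = min(1, 1.086) = 1.000
(~z ⊕ y) ∧ (y ⊕ x) = min(1.000, 1.000) = 1.000
((~z ⊕ y) ∧ (y ⊕ x)) ∧ w = min(1.000, 0.253) = 0.253
~(((~z ⊕ y) ∧ (y ⊕ x)) ∧ w) = 1 − 0.253 = 0.747
~~(((~z ⊕ y) ∧ (y ⊕ x)) ∧ w) = 1 − 0.747 = 0.253
~~~(((~z ⊕ y) ∧ (y ⊕ x)) ∧ w) = 1 − 0.253 = 0.747

0.747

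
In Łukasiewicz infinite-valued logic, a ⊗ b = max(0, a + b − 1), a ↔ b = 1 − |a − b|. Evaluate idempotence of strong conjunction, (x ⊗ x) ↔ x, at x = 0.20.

x ⊗ x = max(0, 0.20 + 0.20 − 1) = max(0, -0.60) = 0.00
(x ⊗ x) ↔ x = 1 − |0.00 − 0.20| = 1 − 0.20 = 0.80
(The value 0.80 < 1 shows this instance is not satisfied; fails in Ł∞ since a ⊗ a = max(0, 2a−1) ≠ a in general.)

0.80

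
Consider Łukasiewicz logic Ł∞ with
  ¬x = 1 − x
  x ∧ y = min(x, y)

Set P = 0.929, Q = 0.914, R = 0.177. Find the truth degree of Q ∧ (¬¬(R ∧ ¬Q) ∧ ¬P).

0.071

¬Q = 1 − 0.914 = 0.086
R ∧ ¬Q = min(0.177, 0.086) = 0.086
¬(R ∧ ¬Q) = 1 − 0.086 = 0.914
¬¬(R ∧ ¬Q) = 1 − 0.914 = 0.086
¬P = 1 − 0.929 = 0.071
¬¬(R ∧ ¬Q) ∧ ¬P = min(0.086, 0.071) = 0.071
Q ∧ (¬¬(R ∧ ¬Q) ∧ ¬P) = min(0.914, 0.071) = 0.071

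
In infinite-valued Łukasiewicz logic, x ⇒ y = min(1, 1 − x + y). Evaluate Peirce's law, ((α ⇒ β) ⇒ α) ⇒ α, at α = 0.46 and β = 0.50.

α ⇒ β = min(1, 1 − 0.46 + 0.50) = min(1, 1.04) = 1.00
(α ⇒ β) ⇒ α = min(1, 1 − 1.00 + 0.46) = min(1, 0.46) = 0.46
((α ⇒ β) ⇒ α) ⇒ α = min(1, 1 − 0.46 + 0.46) = min(1, 1.00) = 1.00

1.00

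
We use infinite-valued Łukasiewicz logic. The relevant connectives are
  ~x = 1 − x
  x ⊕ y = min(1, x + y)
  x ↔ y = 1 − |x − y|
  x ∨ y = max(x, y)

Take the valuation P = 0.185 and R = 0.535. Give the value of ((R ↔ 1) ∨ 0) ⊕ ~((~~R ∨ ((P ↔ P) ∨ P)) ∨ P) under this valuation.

R ↔ 1 = 1 − |0.535 − 1.000| = 1 − 0.465 = 0.535
(R ↔ 1) ∨ 0 = max(0.535, 0.000) = 0.535
~R = 1 − 0.535 = 0.465
~~R = 1 − 0.465 = 0.535
P ↔ P = 1 − |0.185 − 0.185| = 1 − 0.000 = 1.000
(P ↔ P) ∨ P = max(1.000, 0.185) = 1.000
~~R ∨ ((P ↔ P) ∨ P) = max(0.535, 1.000) = 1.000
(~~R ∨ ((P ↔ P) ∨ P)) ∨ P = max(1.000, 0.185) = 1.000
~((~~R ∨ ((P ↔ P) ∨ P)) ∨ P) = 1 − 1.000 = 0.000
((R ↔ 1) ∨ 0) ⊕ ~((~~R ∨ ((P ↔ P) ∨ P)) ∨ P) = min(1, 0.535 + 0.000) = min(1, 0.535) = 0.535

0.535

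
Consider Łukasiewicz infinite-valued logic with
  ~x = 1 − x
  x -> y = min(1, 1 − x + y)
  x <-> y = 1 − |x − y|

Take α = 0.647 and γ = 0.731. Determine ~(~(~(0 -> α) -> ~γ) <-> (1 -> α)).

0.647

0 -> α = min(1, 1 − 0.000 + 0.647) = min(1, 1.647) = 1.000
~(0 -> α) = 1 − 1.000 = 0.000
~γ = 1 − 0.731 = 0.269
~(0 -> α) -> ~γ = min(1, 1 − 0.000 + 0.269) = min(1, 1.269) = 1.000
~(~(0 -> α) -> ~γ) = 1 − 1.000 = 0.000
1 -> α = min(1, 1 − 1.000 + 0.647) = min(1, 0.647) = 0.647
~(~(0 -> α) -> ~γ) <-> (1 -> α) = 1 − |0.000 − 0.647| = 1 − 0.647 = 0.353
~(~(~(0 -> α) -> ~γ) <-> (1 -> α)) = 1 − 0.353 = 0.647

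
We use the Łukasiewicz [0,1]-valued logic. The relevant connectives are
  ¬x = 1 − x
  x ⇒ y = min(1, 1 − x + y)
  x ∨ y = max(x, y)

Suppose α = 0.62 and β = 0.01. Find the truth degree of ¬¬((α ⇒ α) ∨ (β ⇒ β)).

α ⇒ α = min(1, 1 − 0.62 + 0.62) = min(1, 1.00) = 1.00
β ⇒ β = min(1, 1 − 0.01 + 0.01) = min(1, 1.00) = 1.00
(α ⇒ α) ∨ (β ⇒ β) = max(1.00, 1.00) = 1.00
¬((α ⇒ α) ∨ (β ⇒ β)) = 1 − 1.00 = 0.00
¬¬((α ⇒ α) ∨ (β ⇒ β)) = 1 − 0.00 = 1.00

1.00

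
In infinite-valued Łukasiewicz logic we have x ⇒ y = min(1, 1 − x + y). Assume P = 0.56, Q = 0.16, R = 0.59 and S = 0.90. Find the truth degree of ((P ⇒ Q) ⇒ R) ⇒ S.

P ⇒ Q = min(1, 1 − 0.56 + 0.16) = min(1, 0.60) = 0.60
(P ⇒ Q) ⇒ R = min(1, 1 − 0.60 + 0.59) = min(1, 0.99) = 0.99
((P ⇒ Q) ⇒ R) ⇒ S = min(1, 1 − 0.99 + 0.90) = min(1, 0.91) = 0.91

0.91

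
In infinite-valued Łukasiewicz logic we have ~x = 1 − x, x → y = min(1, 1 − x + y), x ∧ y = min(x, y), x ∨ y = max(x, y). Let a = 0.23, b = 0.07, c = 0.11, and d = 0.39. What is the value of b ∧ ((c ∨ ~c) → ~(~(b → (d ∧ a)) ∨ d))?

~c = 1 − 0.11 = 0.89
c ∨ ~c = max(0.11, 0.89) = 0.89
d ∧ a = min(0.39, 0.23) = 0.23
b → (d ∧ a) = min(1, 1 − 0.07 + 0.23) = min(1, 1.16) = 1.00
~(b → (d ∧ a)) = 1 − 1.00 = 0.00
~(b → (d ∧ a)) ∨ d = max(0.00, 0.39) = 0.39
~(~(b → (d ∧ a)) ∨ d) = 1 − 0.39 = 0.61
(c ∨ ~c) → ~(~(b → (d ∧ a)) ∨ d) = min(1, 1 − 0.89 + 0.61) = min(1, 0.72) = 0.72
b ∧ ((c ∨ ~c) → ~(~(b → (d ∧ a)) ∨ d)) = min(0.07, 0.72) = 0.07

0.07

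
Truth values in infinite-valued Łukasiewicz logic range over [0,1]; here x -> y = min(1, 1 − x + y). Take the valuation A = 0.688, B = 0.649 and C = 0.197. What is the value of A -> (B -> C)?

0.860

B -> C = min(1, 1 − 0.649 + 0.197) = min(1, 0.548) = 0.548
A -> (B -> C) = min(1, 1 − 0.688 + 0.548) = min(1, 0.860) = 0.860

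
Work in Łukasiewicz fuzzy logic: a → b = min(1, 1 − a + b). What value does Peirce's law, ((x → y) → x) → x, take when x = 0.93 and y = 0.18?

x → y = min(1, 1 − 0.93 + 0.18) = min(1, 0.25) = 0.25
(x → y) → x = min(1, 1 − 0.25 + 0.93) = min(1, 1.68) = 1.00
((x → y) → x) → x = min(1, 1 − 1.00 + 0.93) = min(1, 0.93) = 0.93
(The value 0.93 < 1 shows this instance is not satisfied; not a Ł∞-tautology in general.)

0.93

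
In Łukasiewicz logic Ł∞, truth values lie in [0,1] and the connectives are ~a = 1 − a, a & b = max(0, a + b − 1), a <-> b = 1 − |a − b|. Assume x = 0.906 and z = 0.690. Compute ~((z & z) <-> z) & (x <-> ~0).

0.216

z & z = max(0, 0.690 + 0.690 − 1) = max(0, 0.380) = 0.380
(z & z) <-> z = 1 − |0.380 − 0.690| = 1 − 0.310 = 0.690
~((z & z) <-> z) = 1 − 0.690 = 0.310
~0 = 1 − 0.000 = 1.000
x <-> ~0 = 1 − |0.906 − 1.000| = 1 − 0.094 = 0.906
~((z & z) <-> z) & (x <-> ~0) = max(0, 0.310 + 0.906 − 1) = max(0, 0.216) = 0.216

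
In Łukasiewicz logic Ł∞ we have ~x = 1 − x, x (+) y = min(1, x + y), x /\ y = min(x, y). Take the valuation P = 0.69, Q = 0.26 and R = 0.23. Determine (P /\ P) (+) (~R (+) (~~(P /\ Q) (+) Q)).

1.00

P /\ P = min(0.69, 0.69) = 0.69
~R = 1 − 0.23 = 0.77
P /\ Q = min(0.69, 0.26) = 0.26
~(P /\ Q) = 1 − 0.26 = 0.74
~~(P /\ Q) = 1 − 0.74 = 0.26
~~(P /\ Q) (+) Q = min(1, 0.26 + 0.26) = min(1, 0.52) = 0.52
~R (+) (~~(P /\ Q) (+) Q) = min(1, 0.77 + 0.52) = min(1, 1.29) = 1.00
(P /\ P) (+) (~R (+) (~~(P /\ Q) (+) Q)) = min(1, 0.69 + 1.00) = min(1, 1.69) = 1.00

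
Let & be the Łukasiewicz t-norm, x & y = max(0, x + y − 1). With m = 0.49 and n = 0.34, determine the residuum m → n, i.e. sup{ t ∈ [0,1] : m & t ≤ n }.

0.85

The residuum of the Łukasiewicz t-norm gives the supremum: min(1, 1 − 0.49 + 0.34).
1 − 0.49 + 0.34 = 0.85, so t = min(1, 0.85) = 0.85.
Check: 0.49 & 0.85 = max(0, 0.34) = 0.34 ≤ 0.34.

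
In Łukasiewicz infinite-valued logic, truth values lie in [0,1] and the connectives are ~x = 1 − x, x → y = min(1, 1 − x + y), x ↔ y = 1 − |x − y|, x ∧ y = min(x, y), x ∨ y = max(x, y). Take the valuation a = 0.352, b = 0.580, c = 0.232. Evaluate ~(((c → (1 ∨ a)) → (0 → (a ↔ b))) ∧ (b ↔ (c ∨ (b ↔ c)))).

0.072

1 ∨ a = max(1.000, 0.352) = 1.000
c → (1 ∨ a) = min(1, 1 − 0.232 + 1.000) = min(1, 1.768) = 1.000
a ↔ b = 1 − |0.352 − 0.580| = 1 − 0.228 = 0.772
0 → (a ↔ b) = min(1, 1 − 0.000 + 0.772) = min(1, 1.772) = 1.000
(c → (1 ∨ a)) → (0 → (a ↔ b)) = min(1, 1 − 1.000 + 1.000) = min(1, 1.000) = 1.000
b ↔ c = 1 − |0.580 − 0.232| = 1 − 0.348 = 0.652
c ∨ (b ↔ c) = max(0.232, 0.652) = 0.652
b ↔ (c ∨ (b ↔ c)) = 1 − |0.580 − 0.652| = 1 − 0.072 = 0.928
((c → (1 ∨ a)) → (0 → (a ↔ b))) ∧ (b ↔ (c ∨ (b ↔ c))) = min(1.000, 0.928) = 0.928
~(((c → (1 ∨ a)) → (0 → (a ↔ b))) ∧ (b ↔ (c ∨ (b ↔ c)))) = 1 − 0.928 = 0.072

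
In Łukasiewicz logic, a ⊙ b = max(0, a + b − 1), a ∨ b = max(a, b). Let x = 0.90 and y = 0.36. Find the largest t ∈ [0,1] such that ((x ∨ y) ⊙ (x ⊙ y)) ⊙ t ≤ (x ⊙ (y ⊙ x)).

x ∨ y = max(0.90, 0.36) = 0.90
x ⊙ y = max(0, 0.90 + 0.36 − 1) = max(0, 0.26) = 0.26
(x ∨ y) ⊙ (x ⊙ y) = max(0, 0.90 + 0.26 − 1) = max(0, 0.16) = 0.16
So the left factor is (x ∨ y) ⊙ (x ⊙ y) = 0.16.
y ⊙ x = max(0, 0.36 + 0.90 − 1) = max(0, 0.26) = 0.26
x ⊙ (y ⊙ x) = max(0, 0.90 + 0.26 − 1) = max(0, 0.16) = 0.16
So the right-hand bound is x ⊙ (y ⊙ x) = 0.16.
The residuum of the Łukasiewicz t-norm gives the supremum: min(1, 1 − 0.16 + 0.16).
1 − 0.16 + 0.16 = 1.00, so t = min(1, 1.00) = 1.00.
Check: 0.16 ⊙ 1.00 = max(0, 0.16) = 0.16 ≤ 0.16.

1.00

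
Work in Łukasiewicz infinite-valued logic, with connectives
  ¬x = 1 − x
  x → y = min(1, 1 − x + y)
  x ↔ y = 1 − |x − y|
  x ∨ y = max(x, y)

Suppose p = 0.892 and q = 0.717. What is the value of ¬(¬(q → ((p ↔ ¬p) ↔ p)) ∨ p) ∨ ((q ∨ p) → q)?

0.825

¬p = 1 − 0.892 = 0.108
p ↔ ¬p = 1 − |0.892 − 0.108| = 1 − 0.784 = 0.216
(p ↔ ¬p) ↔ p = 1 − |0.216 − 0.892| = 1 − 0.676 = 0.324
q → ((p ↔ ¬p) ↔ p) = min(1, 1 − 0.717 + 0.324) = min(1, 0.607) = 0.607
¬(q → ((p ↔ ¬p) ↔ p)) = 1 − 0.607 = 0.393
¬(q → ((p ↔ ¬p) ↔ p)) ∨ p = max(0.393, 0.892) = 0.892
¬(¬(q → ((p ↔ ¬p) ↔ p)) ∨ p) = 1 − 0.892 = 0.108
q ∨ p = max(0.717, 0.892) = 0.892
(q ∨ p) → q = min(1, 1 − 0.892 + 0.717) = min(1, 0.825) = 0.825
¬(¬(q → ((p ↔ ¬p) ↔ p)) ∨ p) ∨ ((q ∨ p) → q) = max(0.108, 0.825) = 0.825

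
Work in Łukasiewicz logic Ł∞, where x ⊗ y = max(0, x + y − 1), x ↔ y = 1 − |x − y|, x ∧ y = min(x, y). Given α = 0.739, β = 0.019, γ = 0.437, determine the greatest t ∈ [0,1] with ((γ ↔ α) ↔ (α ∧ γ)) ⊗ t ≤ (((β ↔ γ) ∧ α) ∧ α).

γ ↔ α = 1 − |0.437 − 0.739| = 1 − 0.302 = 0.698
α ∧ γ = min(0.739, 0.437) = 0.437
(γ ↔ α) ↔ (α ∧ γ) = 1 − |0.698 − 0.437| = 1 − 0.261 = 0.739
So the left factor is (γ ↔ α) ↔ (α ∧ γ) = 0.739.
β ↔ γ = 1 − |0.019 − 0.437| = 1 − 0.418 = 0.582
(β ↔ γ) ∧ α = min(0.582, 0.739) = 0.582
((β ↔ γ) ∧ α) ∧ α = min(0.582, 0.739) = 0.582
So the right-hand bound is ((β ↔ γ) ∧ α) ∧ α = 0.582.
The residuum of the Łukasiewicz t-norm gives the supremum: min(1, 1 − 0.739 + 0.582).
1 − 0.739 + 0.582 = 0.843, so t = min(1, 0.843) = 0.843.
Check: 0.739 ⊗ 0.843 = max(0, 0.582) = 0.582 ≤ 0.582.

0.843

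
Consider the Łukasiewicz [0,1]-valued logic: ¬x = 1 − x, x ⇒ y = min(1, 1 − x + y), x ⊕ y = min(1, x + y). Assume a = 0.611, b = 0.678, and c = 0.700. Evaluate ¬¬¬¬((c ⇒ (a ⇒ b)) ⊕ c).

1.000

a ⇒ b = min(1, 1 − 0.611 + 0.678) = min(1, 1.067) = 1.000
c ⇒ (a ⇒ b) = min(1, 1 − 0.700 + 1.000) = min(1, 1.300) = 1.000
(c ⇒ (a ⇒ b)) ⊕ c = min(1, 1.000 + 0.700) = min(1, 1.700) = 1.000
¬((c ⇒ (a ⇒ b)) ⊕ c) = 1 − 1.000 = 0.000
¬¬((c ⇒ (a ⇒ b)) ⊕ c) = 1 − 0.000 = 1.000
¬¬¬((c ⇒ (a ⇒ b)) ⊕ c) = 1 − 1.000 = 0.000
¬¬¬¬((c ⇒ (a ⇒ b)) ⊕ c) = 1 − 0.000 = 1.000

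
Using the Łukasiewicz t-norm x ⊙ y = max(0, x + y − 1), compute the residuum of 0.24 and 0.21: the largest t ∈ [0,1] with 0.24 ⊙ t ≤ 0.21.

The residuum of the Łukasiewicz t-norm gives the supremum: min(1, 1 − 0.24 + 0.21).
1 − 0.24 + 0.21 = 0.97, so t = min(1, 0.97) = 0.97.
Check: 0.24 ⊙ 0.97 = max(0, 0.21) = 0.21 ≤ 0.21.

0.97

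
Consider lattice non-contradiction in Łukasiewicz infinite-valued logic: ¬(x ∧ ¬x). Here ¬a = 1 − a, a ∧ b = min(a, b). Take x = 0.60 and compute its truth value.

¬x = 1 − 0.60 = 0.40
x ∧ ¬x = min(0.60, 0.40) = 0.40
¬(x ∧ ¬x) = 1 − 0.40 = 0.60
(The value 0.60 < 1 shows this instance is not satisfied; not a Ł∞-tautology — its value is 1 − min(a, 1−a).)

0.60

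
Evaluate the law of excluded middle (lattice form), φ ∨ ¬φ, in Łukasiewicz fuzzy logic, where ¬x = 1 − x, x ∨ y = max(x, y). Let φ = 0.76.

0.76

¬φ = 1 − 0.76 = 0.24
φ ∨ ¬φ = max(0.76, 0.24) = 0.76
(The value 0.76 < 1 shows this instance is not satisfied; not a Ł∞-tautology — its value is max(a, 1−a).)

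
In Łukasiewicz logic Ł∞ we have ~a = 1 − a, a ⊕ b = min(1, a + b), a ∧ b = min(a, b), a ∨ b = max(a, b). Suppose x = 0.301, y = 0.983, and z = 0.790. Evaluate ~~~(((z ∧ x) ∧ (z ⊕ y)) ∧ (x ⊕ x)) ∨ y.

z ∧ x = min(0.790, 0.301) = 0.301
z ⊕ y = min(1, 0.790 + 0.983) = min(1, 1.773) = 1.000
(z ∧ x) ∧ (z ⊕ y) = min(0.301, 1.000) = 0.301
x ⊕ x = min(1, 0.301 + 0.301) = min(1, 0.602) = 0.602
((z ∧ x) ∧ (z ⊕ y)) ∧ (x ⊕ x) = min(0.301, 0.602) = 0.301
~(((z ∧ x) ∧ (z ⊕ y)) ∧ (x ⊕ x)) = 1 − 0.301 = 0.699
~~(((z ∧ x) ∧ (z ⊕ y)) ∧ (x ⊕ x)) = 1 − 0.699 = 0.301
~~~(((z ∧ x) ∧ (z ⊕ y)) ∧ (x ⊕ x)) = 1 − 0.301 = 0.699
~~~(((z ∧ x) ∧ (z ⊕ y)) ∧ (x ⊕ x)) ∨ y = max(0.699, 0.983) = 0.983

0.983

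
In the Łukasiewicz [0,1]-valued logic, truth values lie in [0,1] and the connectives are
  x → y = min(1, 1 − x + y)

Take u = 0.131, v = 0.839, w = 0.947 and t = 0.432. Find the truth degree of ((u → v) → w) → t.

u → v = min(1, 1 − 0.131 + 0.839) = min(1, 1.708) = 1.000
(u → v) → w = min(1, 1 − 1.000 + 0.947) = min(1, 0.947) = 0.947
((u → v) → w) → t = min(1, 1 − 0.947 + 0.432) = min(1, 0.485) = 0.485

0.485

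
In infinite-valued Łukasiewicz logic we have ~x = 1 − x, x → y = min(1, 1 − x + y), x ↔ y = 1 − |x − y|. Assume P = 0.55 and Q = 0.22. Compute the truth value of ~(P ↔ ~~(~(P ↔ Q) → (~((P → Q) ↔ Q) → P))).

P ↔ Q = 1 − |0.55 − 0.22| = 1 − 0.33 = 0.67
~(P ↔ Q) = 1 − 0.67 = 0.33
P → Q = min(1, 1 − 0.55 + 0.22) = min(1, 0.67) = 0.67
(P → Q) ↔ Q = 1 − |0.67 − 0.22| = 1 − 0.45 = 0.55
~((P → Q) ↔ Q) = 1 − 0.55 = 0.45
~((P → Q) ↔ Q) → P = min(1, 1 − 0.45 + 0.55) = min(1, 1.10) = 1.00
~(P ↔ Q) → (~((P → Q) ↔ Q) → P) = min(1, 1 − 0.33 + 1.00) = min(1, 1.67) = 1.00
~(~(P ↔ Q) → (~((P → Q) ↔ Q) → P)) = 1 − 1.00 = 0.00
~~(~(P ↔ Q) → (~((P → Q) ↔ Q) → P)) = 1 − 0.00 = 1.00
P ↔ ~~(~(P ↔ Q) → (~((P → Q) ↔ Q) → P)) = 1 − |0.55 − 1.00| = 1 − 0.45 = 0.55
~(P ↔ ~~(~(P ↔ Q) → (~((P → Q) ↔ Q) → P))) = 1 − 0.55 = 0.45

0.45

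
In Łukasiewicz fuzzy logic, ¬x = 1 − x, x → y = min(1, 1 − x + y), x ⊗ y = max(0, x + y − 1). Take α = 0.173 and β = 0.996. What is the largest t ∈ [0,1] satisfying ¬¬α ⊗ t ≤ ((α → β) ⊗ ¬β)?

0.831

¬α = 1 − 0.173 = 0.827
¬¬α = 1 − 0.827 = 0.173
So the left factor is ¬¬α = 0.173.
α → β = min(1, 1 − 0.173 + 0.996) = min(1, 1.823) = 1.000
¬β = 1 − 0.996 = 0.004
(α → β) ⊗ ¬β = max(0, 1.000 + 0.004 − 1) = max(0, 0.004) = 0.004
So the right-hand bound is (α → β) ⊗ ¬β = 0.004.
The residuum of the Łukasiewicz t-norm gives the supremum: min(1, 1 − 0.173 + 0.004).
1 − 0.173 + 0.004 = 0.831, so t = min(1, 0.831) = 0.831.
Check: 0.173 ⊗ 0.831 = max(0, 0.004) = 0.004 ≤ 0.004.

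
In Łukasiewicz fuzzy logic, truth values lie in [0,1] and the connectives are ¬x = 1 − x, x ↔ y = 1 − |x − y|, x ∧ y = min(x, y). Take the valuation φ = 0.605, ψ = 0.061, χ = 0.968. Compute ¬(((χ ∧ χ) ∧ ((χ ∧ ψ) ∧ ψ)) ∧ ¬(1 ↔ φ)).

χ ∧ χ = min(0.968, 0.968) = 0.968
χ ∧ ψ = min(0.968, 0.061) = 0.061
(χ ∧ ψ) ∧ ψ = min(0.061, 0.061) = 0.061
(χ ∧ χ) ∧ ((χ ∧ ψ) ∧ ψ) = min(0.968, 0.061) = 0.061
1 ↔ φ = 1 − |1.000 − 0.605| = 1 − 0.395 = 0.605
¬(1 ↔ φ) = 1 − 0.605 = 0.395
((χ ∧ χ) ∧ ((χ ∧ ψ) ∧ ψ)) ∧ ¬(1 ↔ φ) = min(0.061, 0.395) = 0.061
¬(((χ ∧ χ) ∧ ((χ ∧ ψ) ∧ ψ)) ∧ ¬(1 ↔ φ)) = 1 − 0.061 = 0.939

0.939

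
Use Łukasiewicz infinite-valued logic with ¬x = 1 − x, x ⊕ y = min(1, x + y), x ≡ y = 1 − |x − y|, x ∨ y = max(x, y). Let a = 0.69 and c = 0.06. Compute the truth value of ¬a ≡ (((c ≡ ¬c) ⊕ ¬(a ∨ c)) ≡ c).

¬a = 1 − 0.69 = 0.31
¬c = 1 − 0.06 = 0.94
c ≡ ¬c = 1 − |0.06 − 0.94| = 1 − 0.88 = 0.12
a ∨ c = max(0.69, 0.06) = 0.69
¬(a ∨ c) = 1 − 0.69 = 0.31
(c ≡ ¬c) ⊕ ¬(a ∨ c) = min(1, 0.12 + 0.31) = min(1, 0.43) = 0.43
((c ≡ ¬c) ⊕ ¬(a ∨ c)) ≡ c = 1 − |0.43 − 0.06| = 1 − 0.37 = 0.63
¬a ≡ (((c ≡ ¬c) ⊕ ¬(a ∨ c)) ≡ c) = 1 − |0.31 − 0.63| = 1 − 0.32 = 0.68

0.68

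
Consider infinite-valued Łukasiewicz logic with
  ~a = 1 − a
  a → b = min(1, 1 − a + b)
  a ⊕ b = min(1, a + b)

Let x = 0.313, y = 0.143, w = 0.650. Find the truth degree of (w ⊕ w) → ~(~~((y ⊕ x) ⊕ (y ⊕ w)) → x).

0.687

w ⊕ w = min(1, 0.650 + 0.650) = min(1, 1.300) = 1.000
y ⊕ x = min(1, 0.143 + 0.313) = min(1, 0.456) = 0.456
y ⊕ w = min(1, 0.143 + 0.650) = min(1, 0.793) = 0.793
(y ⊕ x) ⊕ (y ⊕ w) = min(1, 0.456 + 0.793) = min(1, 1.249) = 1.000
~((y ⊕ x) ⊕ (y ⊕ w)) = 1 − 1.000 = 0.000
~~((y ⊕ x) ⊕ (y ⊕ w)) = 1 − 0.000 = 1.000
~~((y ⊕ x) ⊕ (y ⊕ w)) → x = min(1, 1 − 1.000 + 0.313) = min(1, 0.313) = 0.313
~(~~((y ⊕ x) ⊕ (y ⊕ w)) → x) = 1 − 0.313 = 0.687
(w ⊕ w) → ~(~~((y ⊕ x) ⊕ (y ⊕ w)) → x) = min(1, 1 − 1.000 + 0.687) = min(1, 0.687) = 0.687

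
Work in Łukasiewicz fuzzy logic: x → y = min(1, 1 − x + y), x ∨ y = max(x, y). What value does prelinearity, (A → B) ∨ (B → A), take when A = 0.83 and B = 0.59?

A → B = min(1, 1 − 0.83 + 0.59) = min(1, 0.76) = 0.76
B → A = min(1, 1 − 0.59 + 0.83) = min(1, 1.24) = 1.00
(A → B) ∨ (B → A) = max(0.76, 1.00) = 1.00
(As expected: a Ł∞-tautology — holds in every MV-chain.)

1.00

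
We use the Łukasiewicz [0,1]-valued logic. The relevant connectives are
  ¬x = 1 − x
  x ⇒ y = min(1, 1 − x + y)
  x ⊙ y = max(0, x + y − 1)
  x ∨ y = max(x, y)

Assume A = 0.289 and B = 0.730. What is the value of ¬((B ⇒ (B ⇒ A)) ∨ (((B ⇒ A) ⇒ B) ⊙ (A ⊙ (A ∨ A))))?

0.171

B ⇒ A = min(1, 1 − 0.730 + 0.289) = min(1, 0.559) = 0.559
B ⇒ (B ⇒ A) = min(1, 1 − 0.730 + 0.559) = min(1, 0.829) = 0.829
(B ⇒ A) ⇒ B = min(1, 1 − 0.559 + 0.730) = min(1, 1.171) = 1.000
A ∨ A = max(0.289, 0.289) = 0.289
A ⊙ (A ∨ A) = max(0, 0.289 + 0.289 − 1) = max(0, -0.422) = 0.000
((B ⇒ A) ⇒ B) ⊙ (A ⊙ (A ∨ A)) = max(0, 1.000 + 0.000 − 1) = max(0, 0.000) = 0.000
(B ⇒ (B ⇒ A)) ∨ (((B ⇒ A) ⇒ B) ⊙ (A ⊙ (A ∨ A))) = max(0.829, 0.000) = 0.829
¬((B ⇒ (B ⇒ A)) ∨ (((B ⇒ A) ⇒ B) ⊙ (A ⊙ (A ∨ A)))) = 1 − 0.829 = 0.171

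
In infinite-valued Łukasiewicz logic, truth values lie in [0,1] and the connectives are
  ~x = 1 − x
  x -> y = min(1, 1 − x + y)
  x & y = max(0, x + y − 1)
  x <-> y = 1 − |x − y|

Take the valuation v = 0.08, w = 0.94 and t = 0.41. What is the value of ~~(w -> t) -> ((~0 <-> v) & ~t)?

0.53

w -> t = min(1, 1 − 0.94 + 0.41) = min(1, 0.47) = 0.47
~(w -> t) = 1 − 0.47 = 0.53
~~(w -> t) = 1 − 0.53 = 0.47
~0 = 1 − 0.00 = 1.00
~0 <-> v = 1 − |1.00 − 0.08| = 1 − 0.92 = 0.08
~t = 1 − 0.41 = 0.59
(~0 <-> v) & ~t = max(0, 0.08 + 0.59 − 1) = max(0, -0.33) = 0.00
~~(w -> t) -> ((~0 <-> v) & ~t) = min(1, 1 − 0.47 + 0.00) = min(1, 0.53) = 0.53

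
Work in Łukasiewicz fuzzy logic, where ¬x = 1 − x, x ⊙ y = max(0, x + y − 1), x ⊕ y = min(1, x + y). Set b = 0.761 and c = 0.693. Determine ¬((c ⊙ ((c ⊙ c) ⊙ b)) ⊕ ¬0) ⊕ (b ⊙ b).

0.522

c ⊙ c = max(0, 0.693 + 0.693 − 1) = max(0, 0.386) = 0.386
(c ⊙ c) ⊙ b = max(0, 0.386 + 0.761 − 1) = max(0, 0.147) = 0.147
c ⊙ ((c ⊙ c) ⊙ b) = max(0, 0.693 + 0.147 − 1) = max(0, -0.160) = 0.000
¬0 = 1 − 0.000 = 1.000
(c ⊙ ((c ⊙ c) ⊙ b)) ⊕ ¬0 = min(1, 0.000 + 1.000) = min(1, 1.000) = 1.000
¬((c ⊙ ((c ⊙ c) ⊙ b)) ⊕ ¬0) = 1 − 1.000 = 0.000
b ⊙ b = max(0, 0.761 + 0.761 − 1) = max(0, 0.522) = 0.522
¬((c ⊙ ((c ⊙ c) ⊙ b)) ⊕ ¬0) ⊕ (b ⊙ b) = min(1, 0.000 + 0.522) = min(1, 0.522) = 0.522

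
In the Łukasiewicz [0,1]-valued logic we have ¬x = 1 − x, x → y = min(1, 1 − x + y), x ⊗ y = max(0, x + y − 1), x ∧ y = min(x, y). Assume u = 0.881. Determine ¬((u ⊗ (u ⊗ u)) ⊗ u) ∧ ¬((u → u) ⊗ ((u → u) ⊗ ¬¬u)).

u ⊗ u = max(0, 0.881 + 0.881 − 1) = max(0, 0.762) = 0.762
u ⊗ (u ⊗ u) = max(0, 0.881 + 0.762 − 1) = max(0, 0.643) = 0.643
(u ⊗ (u ⊗ u)) ⊗ u = max(0, 0.643 + 0.881 − 1) = max(0, 0.524) = 0.524
¬((u ⊗ (u ⊗ u)) ⊗ u) = 1 − 0.524 = 0.476
u → u = min(1, 1 − 0.881 + 0.881) = min(1, 1.000) = 1.000
¬u = 1 − 0.881 = 0.119
¬¬u = 1 − 0.119 = 0.881
(u → u) ⊗ ¬¬u = max(0, 1.000 + 0.881 − 1) = max(0, 0.881) = 0.881
(u → u) ⊗ ((u → u) ⊗ ¬¬u) = max(0, 1.000 + 0.881 − 1) = max(0, 0.881) = 0.881
¬((u → u) ⊗ ((u → u) ⊗ ¬¬u)) = 1 − 0.881 = 0.119
¬((u ⊗ (u ⊗ u)) ⊗ u) ∧ ¬((u → u) ⊗ ((u → u) ⊗ ¬¬u)) = min(0.476, 0.119) = 0.119

0.119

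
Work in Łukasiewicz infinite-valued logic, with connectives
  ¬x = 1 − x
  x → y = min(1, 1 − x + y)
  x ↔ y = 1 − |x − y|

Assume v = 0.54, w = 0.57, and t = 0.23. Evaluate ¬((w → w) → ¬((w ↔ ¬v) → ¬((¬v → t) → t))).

w → w = min(1, 1 − 0.57 + 0.57) = min(1, 1.00) = 1.00
¬v = 1 − 0.54 = 0.46
w ↔ ¬v = 1 − |0.57 − 0.46| = 1 − 0.11 = 0.89
¬v → t = min(1, 1 − 0.46 + 0.23) = min(1, 0.77) = 0.77
(¬v → t) → t = min(1, 1 − 0.77 + 0.23) = min(1, 0.46) = 0.46
¬((¬v → t) → t) = 1 − 0.46 = 0.54
(w ↔ ¬v) → ¬((¬v → t) → t) = min(1, 1 − 0.89 + 0.54) = min(1, 0.65) = 0.65
¬((w ↔ ¬v) → ¬((¬v → t) → t)) = 1 − 0.65 = 0.35
(w → w) → ¬((w ↔ ¬v) → ¬((¬v → t) → t)) = min(1, 1 − 1.00 + 0.35) = min(1, 0.35) = 0.35
¬((w → w) → ¬((w ↔ ¬v) → ¬((¬v → t) → t))) = 1 − 0.35 = 0.65

0.65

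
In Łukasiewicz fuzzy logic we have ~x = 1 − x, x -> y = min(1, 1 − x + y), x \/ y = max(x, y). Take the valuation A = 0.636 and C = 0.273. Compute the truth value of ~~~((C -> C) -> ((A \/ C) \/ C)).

C -> C = min(1, 1 − 0.273 + 0.273) = min(1, 1.000) = 1.000
A \/ C = max(0.636, 0.273) = 0.636
(A \/ C) \/ C = max(0.636, 0.273) = 0.636
(C -> C) -> ((A \/ C) \/ C) = min(1, 1 − 1.000 + 0.636) = min(1, 0.636) = 0.636
~((C -> C) -> ((A \/ C) \/ C)) = 1 − 0.636 = 0.364
~~((C -> C) -> ((A \/ C) \/ C)) = 1 − 0.364 = 0.636
~~~((C -> C) -> ((A \/ C) \/ C)) = 1 − 0.636 = 0.364

0.364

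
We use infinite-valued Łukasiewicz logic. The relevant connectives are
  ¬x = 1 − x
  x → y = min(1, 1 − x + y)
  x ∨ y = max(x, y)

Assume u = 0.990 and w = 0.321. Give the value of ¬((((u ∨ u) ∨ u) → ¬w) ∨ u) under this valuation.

u ∨ u = max(0.990, 0.990) = 0.990
(u ∨ u) ∨ u = max(0.990, 0.990) = 0.990
¬w = 1 − 0.321 = 0.679
((u ∨ u) ∨ u) → ¬w = min(1, 1 − 0.990 + 0.679) = min(1, 0.689) = 0.689
(((u ∨ u) ∨ u) → ¬w) ∨ u = max(0.689, 0.990) = 0.990
¬((((u ∨ u) ∨ u) → ¬w) ∨ u) = 1 − 0.990 = 0.010

0.010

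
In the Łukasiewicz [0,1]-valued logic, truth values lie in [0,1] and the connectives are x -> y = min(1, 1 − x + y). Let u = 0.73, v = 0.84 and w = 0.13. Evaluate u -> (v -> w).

0.56

v -> w = min(1, 1 − 0.84 + 0.13) = min(1, 0.29) = 0.29
u -> (v -> w) = min(1, 1 − 0.73 + 0.29) = min(1, 0.56) = 0.56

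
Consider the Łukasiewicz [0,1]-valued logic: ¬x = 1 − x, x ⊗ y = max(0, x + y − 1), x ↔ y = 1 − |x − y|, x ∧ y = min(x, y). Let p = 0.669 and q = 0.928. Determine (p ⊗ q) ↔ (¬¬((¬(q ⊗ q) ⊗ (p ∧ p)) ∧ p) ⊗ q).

0.403

p ⊗ q = max(0, 0.669 + 0.928 − 1) = max(0, 0.597) = 0.597
q ⊗ q = max(0, 0.928 + 0.928 − 1) = max(0, 0.856) = 0.856
¬(q ⊗ q) = 1 − 0.856 = 0.144
p ∧ p = min(0.669, 0.669) = 0.669
¬(q ⊗ q) ⊗ (p ∧ p) = max(0, 0.144 + 0.669 − 1) = max(0, -0.187) = 0.000
(¬(q ⊗ q) ⊗ (p ∧ p)) ∧ p = min(0.000, 0.669) = 0.000
¬((¬(q ⊗ q) ⊗ (p ∧ p)) ∧ p) = 1 − 0.000 = 1.000
¬¬((¬(q ⊗ q) ⊗ (p ∧ p)) ∧ p) = 1 − 1.000 = 0.000
¬¬((¬(q ⊗ q) ⊗ (p ∧ p)) ∧ p) ⊗ q = max(0, 0.000 + 0.928 − 1) = max(0, -0.072) = 0.000
(p ⊗ q) ↔ (¬¬((¬(q ⊗ q) ⊗ (p ∧ p)) ∧ p) ⊗ q) = 1 − |0.597 − 0.000| = 1 − 0.597 = 0.403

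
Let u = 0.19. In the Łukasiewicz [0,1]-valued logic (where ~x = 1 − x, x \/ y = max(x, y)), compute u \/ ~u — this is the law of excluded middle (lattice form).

0.81

~u = 1 − 0.19 = 0.81
u \/ ~u = max(0.19, 0.81) = 0.81
(The value 0.81 < 1 shows this instance is not satisfied; not a Ł∞-tautology — its value is max(a, 1−a).)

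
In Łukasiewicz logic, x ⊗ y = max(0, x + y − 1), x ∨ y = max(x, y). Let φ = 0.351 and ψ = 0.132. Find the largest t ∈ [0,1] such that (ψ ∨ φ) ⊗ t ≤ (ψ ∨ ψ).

ψ ∨ φ = max(0.132, 0.351) = 0.351
So the left factor is ψ ∨ φ = 0.351.
ψ ∨ ψ = max(0.132, 0.132) = 0.132
So the right-hand bound is ψ ∨ ψ = 0.132.
The residuum of the Łukasiewicz t-norm gives the supremum: min(1, 1 − 0.351 + 0.132).
1 − 0.351 + 0.132 = 0.781, so t = min(1, 0.781) = 0.781.
Check: 0.351 ⊗ 0.781 = max(0, 0.132) = 0.132 ≤ 0.132.

0.781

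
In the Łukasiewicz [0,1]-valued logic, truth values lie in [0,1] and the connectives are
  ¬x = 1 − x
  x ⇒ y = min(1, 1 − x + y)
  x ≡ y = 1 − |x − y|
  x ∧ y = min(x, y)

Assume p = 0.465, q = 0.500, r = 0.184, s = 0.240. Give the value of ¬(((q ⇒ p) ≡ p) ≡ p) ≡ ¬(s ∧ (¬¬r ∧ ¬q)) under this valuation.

0.219

q ⇒ p = min(1, 1 − 0.500 + 0.465) = min(1, 0.965) = 0.965
(q ⇒ p) ≡ p = 1 − |0.965 − 0.465| = 1 − 0.500 = 0.500
((q ⇒ p) ≡ p) ≡ p = 1 − |0.500 − 0.465| = 1 − 0.035 = 0.965
¬(((q ⇒ p) ≡ p) ≡ p) = 1 − 0.965 = 0.035
¬r = 1 − 0.184 = 0.816
¬¬r = 1 − 0.816 = 0.184
¬q = 1 − 0.500 = 0.500
¬¬r ∧ ¬q = min(0.184, 0.500) = 0.184
s ∧ (¬¬r ∧ ¬q) = min(0.240, 0.184) = 0.184
¬(s ∧ (¬¬r ∧ ¬q)) = 1 − 0.184 = 0.816
¬(((q ⇒ p) ≡ p) ≡ p) ≡ ¬(s ∧ (¬¬r ∧ ¬q)) = 1 − |0.035 − 0.816| = 1 − 0.781 = 0.219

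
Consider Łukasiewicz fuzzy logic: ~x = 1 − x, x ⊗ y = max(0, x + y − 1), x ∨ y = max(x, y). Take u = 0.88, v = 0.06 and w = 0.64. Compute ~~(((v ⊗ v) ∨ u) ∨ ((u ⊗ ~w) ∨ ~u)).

0.88

v ⊗ v = max(0, 0.06 + 0.06 − 1) = max(0, -0.88) = 0.00
(v ⊗ v) ∨ u = max(0.00, 0.88) = 0.88
~w = 1 − 0.64 = 0.36
u ⊗ ~w = max(0, 0.88 + 0.36 − 1) = max(0, 0.24) = 0.24
~u = 1 − 0.88 = 0.12
(u ⊗ ~w) ∨ ~u = max(0.24, 0.12) = 0.24
((v ⊗ v) ∨ u) ∨ ((u ⊗ ~w) ∨ ~u) = max(0.88, 0.24) = 0.88
~(((v ⊗ v) ∨ u) ∨ ((u ⊗ ~w) ∨ ~u)) = 1 − 0.88 = 0.12
~~(((v ⊗ v) ∨ u) ∨ ((u ⊗ ~w) ∨ ~u)) = 1 − 0.12 = 0.88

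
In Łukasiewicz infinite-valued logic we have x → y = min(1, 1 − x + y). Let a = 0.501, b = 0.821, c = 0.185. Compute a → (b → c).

0.863

b → c = min(1, 1 − 0.821 + 0.185) = min(1, 0.364) = 0.364
a → (b → c) = min(1, 1 − 0.501 + 0.364) = min(1, 0.863) = 0.863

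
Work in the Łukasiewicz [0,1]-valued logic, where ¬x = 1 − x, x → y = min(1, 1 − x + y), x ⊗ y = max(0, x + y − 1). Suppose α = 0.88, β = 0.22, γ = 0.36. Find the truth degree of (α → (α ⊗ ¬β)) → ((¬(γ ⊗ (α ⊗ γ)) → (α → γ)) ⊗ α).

0.58

¬β = 1 − 0.22 = 0.78
α ⊗ ¬β = max(0, 0.88 + 0.78 − 1) = max(0, 0.66) = 0.66
α → (α ⊗ ¬β) = min(1, 1 − 0.88 + 0.66) = min(1, 0.78) = 0.78
α ⊗ γ = max(0, 0.88 + 0.36 − 1) = max(0, 0.24) = 0.24
γ ⊗ (α ⊗ γ) = max(0, 0.36 + 0.24 − 1) = max(0, -0.40) = 0.00
¬(γ ⊗ (α ⊗ γ)) = 1 − 0.00 = 1.00
α → γ = min(1, 1 − 0.88 + 0.36) = min(1, 0.48) = 0.48
¬(γ ⊗ (α ⊗ γ)) → (α → γ) = min(1, 1 − 1.00 + 0.48) = min(1, 0.48) = 0.48
(¬(γ ⊗ (α ⊗ γ)) → (α → γ)) ⊗ α = max(0, 0.48 + 0.88 − 1) = max(0, 0.36) = 0.36
(α → (α ⊗ ¬β)) → ((¬(γ ⊗ (α ⊗ γ)) → (α → γ)) ⊗ α) = min(1, 1 − 0.78 + 0.36) = min(1, 0.58) = 0.58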